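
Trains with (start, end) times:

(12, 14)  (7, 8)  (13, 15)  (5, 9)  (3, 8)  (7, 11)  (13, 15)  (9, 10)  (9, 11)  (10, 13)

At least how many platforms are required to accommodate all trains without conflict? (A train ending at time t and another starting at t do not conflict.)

4

starts: [3, 5, 7, 7, 9, 9, 10, 12, 13, 13]
ends:   [8, 8, 9, 10, 11, 11, 13, 14, 15, 15]
s3→1 s5→2 s7→3 s7→4  — peak 4.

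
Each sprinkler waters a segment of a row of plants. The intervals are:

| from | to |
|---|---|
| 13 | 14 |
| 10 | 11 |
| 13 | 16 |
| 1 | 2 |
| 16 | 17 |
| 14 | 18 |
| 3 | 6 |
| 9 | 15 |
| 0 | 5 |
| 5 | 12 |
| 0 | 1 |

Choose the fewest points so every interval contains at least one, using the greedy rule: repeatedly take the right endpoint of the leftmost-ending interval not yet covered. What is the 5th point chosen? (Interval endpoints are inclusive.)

Sort by right endpoint; whenever an interval is uncovered, place a point at its right end.
Sorted: [0,1] [1,2] [0,5] [3,6] [10,11] [5,12] [13,14] [9,15] [13,16] [16,17] [14,18]
{[0,1],[1,2],[0,5]} hit by 1; {[3,6]} hit by 6; {[10,11],[5,12]} hit by 11; {[13,14],[9,15],[13,16]} hit by 14; {[16,17],[14,18]} hit by 17.
Points: 1, 6, 11, 14, 17 (5 total).

17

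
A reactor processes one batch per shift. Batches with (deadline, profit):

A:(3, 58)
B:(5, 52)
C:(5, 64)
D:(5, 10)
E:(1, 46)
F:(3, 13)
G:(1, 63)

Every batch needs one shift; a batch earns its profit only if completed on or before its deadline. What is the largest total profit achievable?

Sort by profit descending; place each in the latest free slot ≤ its deadline.
Profit order: C=64 G=63 A=58 B=52 E=46 F=13 D=10
Assign: C→slot 5, G→slot 1, A→slot 3, B→slot 4, E skipped, F→slot 2, D skipped.
Slots: [1:G] [2:F] [3:A] [4:B] [5:C]
Profit = 63 + 13 + 58 + 52 + 64 = 250

250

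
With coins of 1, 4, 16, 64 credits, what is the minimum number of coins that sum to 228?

6

Greedy: take as many of the largest coin as possible, then repeat with the remainder.
228 = 3×64 + 2×16 + 1×4
Total coins = 3 + 2 + 1 = 6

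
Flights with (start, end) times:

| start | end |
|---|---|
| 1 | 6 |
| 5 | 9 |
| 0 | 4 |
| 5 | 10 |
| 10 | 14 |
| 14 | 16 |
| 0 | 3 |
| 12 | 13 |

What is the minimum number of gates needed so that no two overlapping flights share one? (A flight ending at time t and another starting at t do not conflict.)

The answer is the maximum number of intervals overlapping at any instant.
starts: [0, 0, 1, 5, 5, 10, 12, 14]
ends:   [3, 4, 6, 9, 10, 13, 14, 16]
s0→1 s0→2 s1→3  — peak 3.

3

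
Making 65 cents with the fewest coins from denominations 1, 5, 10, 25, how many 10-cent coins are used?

1

Use the largest denomination that fits, subtract, and repeat.
65 = 2×25 + 1×10 + 1×5
Count of 10: 1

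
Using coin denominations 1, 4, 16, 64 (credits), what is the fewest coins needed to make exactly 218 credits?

8

Greedy: take as many of the largest coin as possible, then repeat with the remainder.
218 − 3×64→26 − 1×16→10 − 2×4→2 − 2×1→0
Total coins = 3 + 1 + 2 + 2 = 8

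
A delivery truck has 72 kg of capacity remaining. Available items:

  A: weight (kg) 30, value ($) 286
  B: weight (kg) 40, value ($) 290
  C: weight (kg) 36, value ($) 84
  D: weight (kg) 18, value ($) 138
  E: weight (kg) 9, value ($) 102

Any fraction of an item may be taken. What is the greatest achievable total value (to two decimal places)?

Greedy by value/weight ratio, highest first.
Order: E (102/9=11.33) > A (286/30=9.53) > D (138/18=7.67) > B (290/40=7.25) > C (84/36=2.33)
Fill: take E (9 @ 102) → take A (30 @ 286) → take D (18 @ 138) → take 15/40 of B → 108.75; 72/72 used.
Total value = 634.75

634.75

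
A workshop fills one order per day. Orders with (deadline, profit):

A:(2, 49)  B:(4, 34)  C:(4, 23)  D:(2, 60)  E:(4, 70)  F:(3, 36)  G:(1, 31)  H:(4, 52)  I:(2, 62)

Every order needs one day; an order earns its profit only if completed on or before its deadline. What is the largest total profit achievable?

Sort by profit descending; place each in the latest free slot ≤ its deadline.
Profit order: E=70 I=62 D=60 H=52 A=49 F=36 B=34 G=31 C=23
Assign: E→slot 4, I→slot 2, D→slot 1, H→slot 3, A skipped, F skipped, B skipped, G skipped, C skipped.
Slots: [1:D] [2:I] [3:H] [4:E]
Profit = 60 + 62 + 52 + 70 = 244

244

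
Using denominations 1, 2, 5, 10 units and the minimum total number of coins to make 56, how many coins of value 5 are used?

56 = 5×10 + 1×5 + 1×1
Count of 5: 1

1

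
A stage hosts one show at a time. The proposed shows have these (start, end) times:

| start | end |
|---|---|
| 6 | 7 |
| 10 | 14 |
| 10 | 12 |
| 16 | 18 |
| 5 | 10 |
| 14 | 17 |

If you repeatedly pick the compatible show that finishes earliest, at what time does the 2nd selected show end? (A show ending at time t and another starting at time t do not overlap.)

Greedy by earliest finish: after sorting by end time, pick each interval compatible with the last pick.
Sorted by end: (6,7)  (5,10)  (10,12)  (10,14)  (14,17)  (16,18)
take (6,7); skip (5,10); take (10,12); take (14,17).
Selected: (6,7) (10,12) (14,17)

12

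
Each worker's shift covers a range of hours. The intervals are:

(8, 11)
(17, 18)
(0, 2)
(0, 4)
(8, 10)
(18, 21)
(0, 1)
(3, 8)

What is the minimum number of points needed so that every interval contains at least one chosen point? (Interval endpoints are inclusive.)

Process intervals by earliest right end; each time one isn't hit yet, stab at its right endpoint.
Sorted: [0,1] [0,2] [0,4] [3,8] [8,10] [8,11] [17,18] [18,21]
{[0,1],[0,2],[0,4]} hit by 1; {[3,8],[8,10],[8,11]} hit by 8; {[17,18],[18,21]} hit by 18.
Points: 1, 8, 18 (3 total).

3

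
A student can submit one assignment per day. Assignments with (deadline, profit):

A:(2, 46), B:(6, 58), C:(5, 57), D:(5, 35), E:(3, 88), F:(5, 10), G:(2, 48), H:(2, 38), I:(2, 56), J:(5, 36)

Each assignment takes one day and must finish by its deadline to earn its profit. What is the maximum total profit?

Sort by profit descending; place each in the latest free slot ≤ its deadline.
By profit: E(d3,88), B(d6,58), C(d5,57), I(d2,56), G(d2,48), A(d2,46), H(d2,38), J(d5,36), D(d5,35), F(d5,10)
E→slot 3; B→slot 6; C→slot 5; I→slot 2; G→slot 1; A skipped; H skipped; J→slot 4; D skipped; F skipped.
Profit = 48 + 56 + 88 + 36 + 57 + 58 = 343

343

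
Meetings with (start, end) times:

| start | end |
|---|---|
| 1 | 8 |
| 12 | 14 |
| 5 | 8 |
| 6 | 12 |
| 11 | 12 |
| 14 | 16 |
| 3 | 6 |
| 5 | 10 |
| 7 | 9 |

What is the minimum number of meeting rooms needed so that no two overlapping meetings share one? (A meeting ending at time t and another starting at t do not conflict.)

Events (time:±→running): 1:+→1 3:+→2 5:+→3 5:+→4 6:-→3 6:+→4 7:+→5 … peak 5.

5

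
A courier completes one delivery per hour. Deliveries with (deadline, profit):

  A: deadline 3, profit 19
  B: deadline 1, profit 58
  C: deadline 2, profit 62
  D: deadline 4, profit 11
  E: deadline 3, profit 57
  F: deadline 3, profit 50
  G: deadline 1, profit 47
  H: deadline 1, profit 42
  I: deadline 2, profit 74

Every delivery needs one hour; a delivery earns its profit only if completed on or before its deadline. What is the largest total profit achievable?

204

Profit order: I=74 C=62 B=58 E=57 F=50 G=47 H=42 A=19 D=11
Assign: I→slot 2, C→slot 1, B skipped, E→slot 3, F skipped, G skipped, H skipped, A skipped, D→slot 4.
Slots: [1:C] [2:I] [3:E] [4:D]
Profit = 62 + 74 + 57 + 11 = 204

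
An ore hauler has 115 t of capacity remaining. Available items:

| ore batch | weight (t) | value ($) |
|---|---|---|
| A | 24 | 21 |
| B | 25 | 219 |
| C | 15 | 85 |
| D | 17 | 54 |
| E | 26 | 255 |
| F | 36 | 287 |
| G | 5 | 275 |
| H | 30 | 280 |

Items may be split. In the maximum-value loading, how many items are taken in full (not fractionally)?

4

Sort by value per unit weight and fill in that order.
Ratios (sorted): G 55.00, E 9.81, H 9.33, B 8.76, F 7.97, C 5.67, D 3.18, A 0.88
take G (5 @ 275); take E (26 @ 255); take H (30 @ 280); take B (25 @ 219); take 29/36 of F → 231.19. Capacity used 115/115.
4 item(s) taken whole; one partial (take 29/36 of F).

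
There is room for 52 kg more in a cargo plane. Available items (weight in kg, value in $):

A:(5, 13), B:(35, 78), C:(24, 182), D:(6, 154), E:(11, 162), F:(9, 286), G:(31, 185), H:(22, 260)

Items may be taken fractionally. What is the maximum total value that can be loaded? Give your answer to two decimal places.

Ratios (sorted): F 31.78, D 25.67, E 14.73, H 11.82, C 7.58, G 5.97, A 2.60, B 2.23
take F (9 @ 286); take D (6 @ 154); take E (11 @ 162); take H (22 @ 260); take 4/24 of C → 30.33. Capacity used 52/52.
Total value = 892.33

892.33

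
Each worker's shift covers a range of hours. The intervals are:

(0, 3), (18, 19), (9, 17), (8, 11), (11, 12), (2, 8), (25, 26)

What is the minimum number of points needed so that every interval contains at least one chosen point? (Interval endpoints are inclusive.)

Sort by right endpoint; whenever an interval is uncovered, place a point at its right end.
Sorted: [0,3] [2,8] [8,11] [11,12] [9,17] [18,19] [25,26]
{[0,3],[2,8]} hit by 3; {[8,11],[11,12],[9,17]} hit by 11; {[18,19]} hit by 19; {[25,26]} hit by 26.
Points: 3, 11, 19, 26 (4 total).

4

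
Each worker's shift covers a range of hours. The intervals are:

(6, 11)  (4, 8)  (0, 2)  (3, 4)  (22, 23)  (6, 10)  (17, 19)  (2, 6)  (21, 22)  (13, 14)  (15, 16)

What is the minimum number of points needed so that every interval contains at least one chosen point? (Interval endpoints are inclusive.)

7

Process intervals by earliest right end; each time one isn't hit yet, stab at its right endpoint.
Sorted: [0,2] [3,4] [2,6] [4,8] [6,10] [6,11] [13,14] [15,16] [17,19] [21,22] [22,23]
{[0,2]} hit by 2; {[3,4],[2,6],[4,8]} hit by 4; {[6,10],[6,11]} hit by 10; {[13,14]} hit by 14; {[15,16]} hit by 16; {[17,19]} hit by 19; {[21,22],[22,23]} hit by 22.
Points: 2, 4, 10, 14, 16, 19, 22 (7 total).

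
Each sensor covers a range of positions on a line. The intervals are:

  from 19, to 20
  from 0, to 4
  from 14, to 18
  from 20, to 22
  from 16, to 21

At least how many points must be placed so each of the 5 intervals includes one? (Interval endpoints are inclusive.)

By right end: [0,4]  [14,18]  [19,20]  [16,21]  [20,22]
[0,4] uncovered → point at 4; [14,18] uncovered → point at 18; [19,20] uncovered → point at 20.
Points: 4, 18, 20 (3 total).

3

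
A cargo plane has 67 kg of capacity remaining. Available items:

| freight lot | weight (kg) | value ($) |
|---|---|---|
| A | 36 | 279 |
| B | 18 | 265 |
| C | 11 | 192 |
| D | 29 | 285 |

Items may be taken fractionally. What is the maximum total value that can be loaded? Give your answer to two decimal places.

811.75

Ratios (sorted): C 17.45, B 14.72, D 9.83, A 7.75
take C (11 @ 192); take B (18 @ 265); take D (29 @ 285); take 9/36 of A → 69.75. Capacity used 67/67.
Total value = 811.75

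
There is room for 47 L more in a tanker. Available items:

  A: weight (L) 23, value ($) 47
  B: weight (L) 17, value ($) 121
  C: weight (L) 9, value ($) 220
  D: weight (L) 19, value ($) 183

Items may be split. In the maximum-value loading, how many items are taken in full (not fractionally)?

Sort by value per unit weight and fill in that order.
Order: C (220/9=24.44) > D (183/19=9.63) > B (121/17=7.12) > A (47/23=2.04)
Fill: take C (9 @ 220) → take D (19 @ 183) → take B (17 @ 121) → take 2/23 of A → 4.09; 47/47 used.
3 item(s) taken whole; one partial (take 2/23 of A).

3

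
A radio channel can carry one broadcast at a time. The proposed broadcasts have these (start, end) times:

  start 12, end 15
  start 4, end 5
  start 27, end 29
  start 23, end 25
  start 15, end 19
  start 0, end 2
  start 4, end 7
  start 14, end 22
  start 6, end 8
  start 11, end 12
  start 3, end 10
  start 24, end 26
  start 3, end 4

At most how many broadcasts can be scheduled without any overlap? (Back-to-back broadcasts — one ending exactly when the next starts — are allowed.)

9

Greedy by earliest finish: after sorting by end time, pick each interval compatible with the last pick.
By end time: (0,2), (3,4), (4,5), (4,7), (6,8), (3,10), (11,12), (12,15), (15,19), (14,22), (23,25), (24,26), (27,29).
Pick (0,2); next start ≥ 2 → (3,4); next start ≥ 4 → (4,5); next start ≥ 5 → (6,8); next start ≥ 8 → (11,12); next start ≥ 12 → (12,15); next start ≥ 15 → (15,19); next start ≥ 19 → (23,25); next start ≥ 25 → (27,29).
Selected 9 broadcasts.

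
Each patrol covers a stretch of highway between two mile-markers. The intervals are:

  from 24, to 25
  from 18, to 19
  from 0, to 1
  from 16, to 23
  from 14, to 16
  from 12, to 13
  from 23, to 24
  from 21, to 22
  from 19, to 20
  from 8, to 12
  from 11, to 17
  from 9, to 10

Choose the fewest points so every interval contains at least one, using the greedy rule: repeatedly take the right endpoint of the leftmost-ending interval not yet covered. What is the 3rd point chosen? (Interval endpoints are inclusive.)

13

Sorted: [0,1] [9,10] [8,12] [12,13] [14,16] [11,17] [18,19] [19,20] [21,22] [16,23] [23,24] [24,25]
{[0,1]} hit by 1; {[9,10],[8,12]} hit by 10; {[12,13]} hit by 13; {[14,16],[11,17]} hit by 16; {[18,19],[19,20]} hit by 19; {[21,22],[16,23]} hit by 22; {[23,24],[24,25]} hit by 24.
Points: 1, 10, 13, 16, 19, 22, 24 (7 total).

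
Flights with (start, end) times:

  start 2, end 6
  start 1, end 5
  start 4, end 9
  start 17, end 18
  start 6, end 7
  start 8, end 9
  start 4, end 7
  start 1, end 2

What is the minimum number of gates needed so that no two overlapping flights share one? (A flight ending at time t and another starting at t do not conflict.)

4

The answer is the maximum number of intervals overlapping at any instant.
Events (time:±→running): 1:+→1 1:+→2 2:-→1 2:+→2 4:+→3 4:+→4 … peak 4.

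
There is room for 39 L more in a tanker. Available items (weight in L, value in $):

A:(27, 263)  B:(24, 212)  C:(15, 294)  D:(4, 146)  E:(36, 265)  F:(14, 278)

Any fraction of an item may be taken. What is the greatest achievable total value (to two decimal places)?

776.44

Order: D (146/4=36.50) > F (278/14=19.86) > C (294/15=19.60) > A (263/27=9.74) > B (212/24=8.83) > E (265/36=7.36)
Fill: take D (4 @ 146) → take F (14 @ 278) → take C (15 @ 294) → take 6/27 of A → 58.44; 39/39 used.
Total value = 776.44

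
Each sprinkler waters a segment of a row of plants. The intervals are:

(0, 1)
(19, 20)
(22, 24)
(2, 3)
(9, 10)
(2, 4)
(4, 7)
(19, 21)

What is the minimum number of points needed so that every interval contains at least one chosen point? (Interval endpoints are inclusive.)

6

Process intervals by earliest right end; each time one isn't hit yet, stab at its right endpoint.
Sorted: [0,1] [2,3] [2,4] [4,7] [9,10] [19,20] [19,21] [22,24]
{[0,1]} hit by 1; {[2,3],[2,4]} hit by 3; {[4,7]} hit by 7; {[9,10]} hit by 10; {[19,20],[19,21]} hit by 20; {[22,24]} hit by 24.
Points: 1, 3, 7, 10, 20, 24 (6 total).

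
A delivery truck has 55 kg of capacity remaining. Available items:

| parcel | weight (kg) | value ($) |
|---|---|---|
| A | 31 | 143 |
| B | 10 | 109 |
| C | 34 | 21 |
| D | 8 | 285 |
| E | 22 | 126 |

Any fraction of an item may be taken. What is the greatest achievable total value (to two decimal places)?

Ratios (sorted): D 35.62, B 10.90, E 5.73, A 4.61, C 0.62
take D (8 @ 285); take B (10 @ 109); take E (22 @ 126); take 15/31 of A → 69.19. Capacity used 55/55.
Total value = 589.19

589.19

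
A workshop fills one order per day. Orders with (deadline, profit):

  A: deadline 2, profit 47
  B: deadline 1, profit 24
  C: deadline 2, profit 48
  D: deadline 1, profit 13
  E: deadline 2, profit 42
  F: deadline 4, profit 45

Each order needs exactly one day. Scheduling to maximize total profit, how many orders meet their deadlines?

Take jobs in profit order; each goes to the latest open slot no later than its deadline.
Profit order: C=48 A=47 F=45 E=42 B=24 D=13
Assign: C→slot 2, A→slot 1, F→slot 4, E skipped, B skipped, D skipped.
Slots: [1:A] [2:C] [4:F]
3 of 6 scheduled.

3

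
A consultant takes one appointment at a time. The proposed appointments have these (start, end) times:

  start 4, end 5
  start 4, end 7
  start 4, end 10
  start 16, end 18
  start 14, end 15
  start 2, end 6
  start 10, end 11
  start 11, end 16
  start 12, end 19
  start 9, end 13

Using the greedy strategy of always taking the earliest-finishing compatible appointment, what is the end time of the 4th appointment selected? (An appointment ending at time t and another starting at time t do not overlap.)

Sorted by end: (4,5)  (2,6)  (4,7)  (4,10)  (10,11)  (9,13)  (14,15)  (11,16)  (16,18)  (12,19)
take (4,5); take (10,11); skip (9,13); take (14,15); skip (11,16); take (16,18).
Selected: (4,5) (10,11) (14,15) (16,18)

18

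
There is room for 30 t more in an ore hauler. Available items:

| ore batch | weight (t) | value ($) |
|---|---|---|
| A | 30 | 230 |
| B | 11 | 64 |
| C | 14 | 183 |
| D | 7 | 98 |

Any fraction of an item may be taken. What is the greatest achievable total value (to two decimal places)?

350.00

Greedy by value/weight ratio, highest first.
Order: D (98/7=14.00) > C (183/14=13.07) > A (230/30=7.67) > B (64/11=5.82)
Fill: take D (7 @ 98) → take C (14 @ 183) → take 9/30 of A → 69.00; 30/30 used.
Total value = 350.00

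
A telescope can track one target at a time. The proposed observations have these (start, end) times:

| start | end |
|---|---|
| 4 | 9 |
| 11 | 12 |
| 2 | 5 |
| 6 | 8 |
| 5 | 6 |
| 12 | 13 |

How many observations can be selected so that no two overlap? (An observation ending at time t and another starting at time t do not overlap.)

5

Order by finish time; keep every interval that doesn't clash with the previous kept one.
Sorted by end: (2,5)  (5,6)  (6,8)  (4,9)  (11,12)  (12,13)
take (2,5); take (5,6); take (6,8); take (11,12); take (12,13).
Selected 5 observations.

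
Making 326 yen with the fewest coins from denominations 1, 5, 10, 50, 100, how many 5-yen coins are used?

Greedy: take as many of the largest coin as possible, then repeat with the remainder.
326 = 3×100 + 2×10 + 1×5 + 1×1
Count of 5: 1

1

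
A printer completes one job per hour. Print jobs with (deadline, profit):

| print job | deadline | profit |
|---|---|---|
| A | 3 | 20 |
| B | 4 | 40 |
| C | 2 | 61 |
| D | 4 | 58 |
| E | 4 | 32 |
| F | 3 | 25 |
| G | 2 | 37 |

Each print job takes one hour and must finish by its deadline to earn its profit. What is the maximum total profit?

196

By profit: C(d2,61), D(d4,58), B(d4,40), G(d2,37), E(d4,32), F(d3,25), A(d3,20)
C→slot 2; D→slot 4; B→slot 3; G→slot 1; E skipped; F skipped; A skipped.
Profit = 37 + 61 + 40 + 58 = 196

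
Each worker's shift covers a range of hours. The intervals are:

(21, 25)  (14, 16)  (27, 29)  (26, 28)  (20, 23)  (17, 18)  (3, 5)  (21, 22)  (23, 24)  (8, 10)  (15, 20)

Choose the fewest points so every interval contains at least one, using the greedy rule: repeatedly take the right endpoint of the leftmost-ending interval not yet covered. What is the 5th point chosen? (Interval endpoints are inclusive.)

Sort by right endpoint; whenever an interval is uncovered, place a point at its right end.
Sorted: [3,5] [8,10] [14,16] [17,18] [15,20] [21,22] [20,23] [23,24] [21,25] [26,28] [27,29]
{[3,5]} hit by 5; {[8,10]} hit by 10; {[14,16]} hit by 16; {[17,18],[15,20]} hit by 18; {[21,22],[20,23]} hit by 22; {[23,24],[21,25]} hit by 24; {[26,28],[27,29]} hit by 28.
Points: 5, 10, 16, 18, 22, 24, 28 (7 total).

22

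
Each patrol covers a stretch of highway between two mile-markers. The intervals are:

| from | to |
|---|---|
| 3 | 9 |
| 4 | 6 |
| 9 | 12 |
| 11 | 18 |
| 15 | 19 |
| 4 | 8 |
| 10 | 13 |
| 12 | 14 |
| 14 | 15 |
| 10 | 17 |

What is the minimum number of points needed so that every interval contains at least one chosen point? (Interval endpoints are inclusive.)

Sort by right endpoint; whenever an interval is uncovered, place a point at its right end.
Sorted: [4,6] [4,8] [3,9] [9,12] [10,13] [12,14] [14,15] [10,17] [11,18] [15,19]
{[4,6],[4,8],[3,9]} hit by 6; {[9,12],[10,13],[12,14]} hit by 12; {[14,15],[10,17],[11,18],[15,19]} hit by 15.
Points: 6, 12, 15 (3 total).

3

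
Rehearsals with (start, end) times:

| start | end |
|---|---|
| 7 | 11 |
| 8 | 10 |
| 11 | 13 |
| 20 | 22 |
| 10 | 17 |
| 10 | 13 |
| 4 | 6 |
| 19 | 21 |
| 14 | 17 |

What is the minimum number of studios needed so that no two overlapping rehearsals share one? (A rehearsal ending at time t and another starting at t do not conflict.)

Count concurrent intervals with a sweep; the peak is the room count.
Events (time:±→running): 4:+→1 6:-→0 7:+→1 8:+→2 10:-→1 10:+→2 10:+→3 … peak 3.

3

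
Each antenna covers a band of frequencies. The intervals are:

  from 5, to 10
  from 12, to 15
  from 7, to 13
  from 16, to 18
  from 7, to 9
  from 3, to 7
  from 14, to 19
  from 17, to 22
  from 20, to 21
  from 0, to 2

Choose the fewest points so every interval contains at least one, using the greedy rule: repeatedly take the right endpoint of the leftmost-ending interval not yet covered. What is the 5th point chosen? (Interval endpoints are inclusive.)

By right end: [0,2]  [3,7]  [7,9]  [5,10]  [7,13]  [12,15]  [16,18]  [14,19]  [20,21]  [17,22]
[0,2] uncovered → point at 2; [3,7] uncovered → point at 7; [12,15] uncovered → point at 15; [16,18] uncovered → point at 18; [20,21] uncovered → point at 21.
Points: 2, 7, 15, 18, 21 (5 total).

21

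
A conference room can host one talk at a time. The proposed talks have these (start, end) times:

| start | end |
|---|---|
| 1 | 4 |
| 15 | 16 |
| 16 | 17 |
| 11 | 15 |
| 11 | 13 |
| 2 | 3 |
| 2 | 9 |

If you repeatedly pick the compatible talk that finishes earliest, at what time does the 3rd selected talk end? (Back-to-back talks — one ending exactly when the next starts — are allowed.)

16

Order by finish time; keep every interval that doesn't clash with the previous kept one.
By end time: (2,3), (1,4), (2,9), (11,13), (11,15), (15,16), (16,17).
Pick (2,3); next start ≥ 3 → (11,13); next start ≥ 13 → (15,16); next start ≥ 16 → (16,17).
Selected: (2,3) (11,13) (15,16) (16,17)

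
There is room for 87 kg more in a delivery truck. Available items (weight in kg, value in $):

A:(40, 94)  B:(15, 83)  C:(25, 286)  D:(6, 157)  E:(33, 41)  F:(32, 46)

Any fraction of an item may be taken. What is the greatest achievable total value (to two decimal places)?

621.44

Greedy by value/weight ratio, highest first.
Ratios (sorted): D 26.17, C 11.44, B 5.53, A 2.35, F 1.44, E 1.24
take D (6 @ 157); take C (25 @ 286); take B (15 @ 83); take A (40 @ 94); take 1/32 of F → 1.44. Capacity used 87/87.
Total value = 621.44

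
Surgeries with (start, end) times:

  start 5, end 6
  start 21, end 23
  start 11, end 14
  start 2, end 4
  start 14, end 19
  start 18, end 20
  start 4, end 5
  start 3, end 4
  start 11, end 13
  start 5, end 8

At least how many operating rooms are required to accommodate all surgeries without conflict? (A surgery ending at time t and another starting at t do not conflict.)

2

Events (time:±→running): 2:+→1 3:+→2 … peak 2.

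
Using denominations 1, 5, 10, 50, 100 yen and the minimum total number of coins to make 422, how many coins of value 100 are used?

422 = 4×100 + 2×10 + 2×1
Count of 100: 4

4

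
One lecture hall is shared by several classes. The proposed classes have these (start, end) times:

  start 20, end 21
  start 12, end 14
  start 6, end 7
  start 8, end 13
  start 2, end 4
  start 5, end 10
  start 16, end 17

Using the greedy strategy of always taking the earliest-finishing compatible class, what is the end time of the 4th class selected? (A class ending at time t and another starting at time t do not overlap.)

Order by finish time; keep every interval that doesn't clash with the previous kept one.
By end time: (2,4), (6,7), (5,10), (8,13), (12,14), (16,17), (20,21).
Pick (2,4); next start ≥ 4 → (6,7); next start ≥ 7 → (8,13); next start ≥ 13 → (16,17); next start ≥ 17 → (20,21).
Selected: (2,4) (6,7) (8,13) (16,17) (20,21)

17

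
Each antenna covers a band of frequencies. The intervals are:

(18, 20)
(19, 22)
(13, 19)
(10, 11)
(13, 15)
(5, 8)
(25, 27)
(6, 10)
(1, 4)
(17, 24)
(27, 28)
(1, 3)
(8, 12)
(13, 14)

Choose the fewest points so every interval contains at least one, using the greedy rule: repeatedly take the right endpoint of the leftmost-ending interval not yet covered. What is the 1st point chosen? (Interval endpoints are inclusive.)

3

Sort by right endpoint; whenever an interval is uncovered, place a point at its right end.
By right end: [1,3]  [1,4]  [5,8]  [6,10]  [10,11]  [8,12]  [13,14]  [13,15]  [13,19]  [18,20]  [19,22]  [17,24]  [25,27]  [27,28]
[1,3] uncovered → point at 3; [5,8] uncovered → point at 8; [10,11] uncovered → point at 11; [13,14] uncovered → point at 14; [18,20] uncovered → point at 20; [25,27] uncovered → point at 27.
Points: 3, 8, 11, 14, 20, 27 (6 total).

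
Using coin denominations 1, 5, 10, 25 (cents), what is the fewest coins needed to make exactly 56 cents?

4

Greedy: take as many of the largest coin as possible, then repeat with the remainder.
56 = 2×25 + 1×5 + 1×1
Total coins = 2 + 1 + 1 = 4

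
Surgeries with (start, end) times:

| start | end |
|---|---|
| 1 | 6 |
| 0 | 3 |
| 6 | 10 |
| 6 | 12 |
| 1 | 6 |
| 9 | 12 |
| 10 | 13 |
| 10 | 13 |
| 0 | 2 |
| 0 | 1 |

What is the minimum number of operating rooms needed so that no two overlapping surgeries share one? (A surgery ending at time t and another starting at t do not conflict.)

4

Events (time:±→running): 0:+→1 0:+→2 0:+→3 1:-→2 1:+→3 1:+→4 … peak 4.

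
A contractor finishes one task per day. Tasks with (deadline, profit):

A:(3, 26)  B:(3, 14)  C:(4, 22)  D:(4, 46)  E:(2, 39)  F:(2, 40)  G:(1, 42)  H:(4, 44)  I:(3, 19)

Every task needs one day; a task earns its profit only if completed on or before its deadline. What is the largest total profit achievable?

172

Profit order: D=46 H=44 G=42 F=40 E=39 A=26 C=22 I=19 B=14
Assign: D→slot 4, H→slot 3, G→slot 1, F→slot 2, E skipped, A skipped, C skipped, I skipped, B skipped.
Slots: [1:G] [2:F] [3:H] [4:D]
Profit = 42 + 40 + 44 + 46 = 172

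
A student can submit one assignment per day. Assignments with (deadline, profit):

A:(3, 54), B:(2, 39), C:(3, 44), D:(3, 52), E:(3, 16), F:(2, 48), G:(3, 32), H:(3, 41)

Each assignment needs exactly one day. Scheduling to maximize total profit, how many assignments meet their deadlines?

Sort by profit descending; place each in the latest free slot ≤ its deadline.
By profit: A(d3,54), D(d3,52), F(d2,48), C(d3,44), H(d3,41), B(d2,39), G(d3,32), E(d3,16)
A→slot 3; D→slot 2; F→slot 1; C skipped; H skipped; B skipped; G skipped; E skipped.
3 of 8 scheduled.

3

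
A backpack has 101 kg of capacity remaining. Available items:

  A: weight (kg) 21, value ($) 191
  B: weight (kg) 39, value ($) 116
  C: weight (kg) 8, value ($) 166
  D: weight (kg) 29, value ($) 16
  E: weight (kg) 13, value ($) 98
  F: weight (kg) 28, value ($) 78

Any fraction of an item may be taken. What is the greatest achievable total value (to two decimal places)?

626.71

Ratios (sorted): C 20.75, A 9.10, E 7.54, B 2.97, F 2.79, D 0.55
take C (8 @ 166); take A (21 @ 191); take E (13 @ 98); take B (39 @ 116); take 20/28 of F → 55.71. Capacity used 101/101.
Total value = 626.71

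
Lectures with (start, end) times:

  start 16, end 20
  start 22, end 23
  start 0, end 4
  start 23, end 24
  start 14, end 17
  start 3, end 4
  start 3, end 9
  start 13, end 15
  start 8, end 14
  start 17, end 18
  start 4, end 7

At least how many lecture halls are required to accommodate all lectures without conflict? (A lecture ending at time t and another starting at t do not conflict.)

Events (time:±→running): 0:+→1 3:+→2 3:+→3 … peak 3.

3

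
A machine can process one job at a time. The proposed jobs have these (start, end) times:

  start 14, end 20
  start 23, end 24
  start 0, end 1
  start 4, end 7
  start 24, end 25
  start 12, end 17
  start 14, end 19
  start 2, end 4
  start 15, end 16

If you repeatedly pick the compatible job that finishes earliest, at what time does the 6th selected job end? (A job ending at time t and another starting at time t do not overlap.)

25

Greedy by earliest finish: after sorting by end time, pick each interval compatible with the last pick.
By end time: (0,1), (2,4), (4,7), (15,16), (12,17), (14,19), (14,20), (23,24), (24,25).
Pick (0,1); next start ≥ 1 → (2,4); next start ≥ 4 → (4,7); next start ≥ 7 → (15,16); next start ≥ 16 → (23,24); next start ≥ 24 → (24,25).
Selected: (0,1) (2,4) (4,7) (15,16) (23,24) (24,25)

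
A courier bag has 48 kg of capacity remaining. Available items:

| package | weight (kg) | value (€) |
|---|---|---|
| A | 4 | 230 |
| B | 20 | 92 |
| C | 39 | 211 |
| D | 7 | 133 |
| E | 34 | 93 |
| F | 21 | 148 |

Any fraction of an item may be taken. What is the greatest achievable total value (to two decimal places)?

597.56

Greedy by value/weight ratio, highest first.
Ratios (sorted): A 57.50, D 19.00, F 7.05, C 5.41, B 4.60, E 2.74
take A (4 @ 230); take D (7 @ 133); take F (21 @ 148); take 16/39 of C → 86.56. Capacity used 48/48.
Total value = 597.56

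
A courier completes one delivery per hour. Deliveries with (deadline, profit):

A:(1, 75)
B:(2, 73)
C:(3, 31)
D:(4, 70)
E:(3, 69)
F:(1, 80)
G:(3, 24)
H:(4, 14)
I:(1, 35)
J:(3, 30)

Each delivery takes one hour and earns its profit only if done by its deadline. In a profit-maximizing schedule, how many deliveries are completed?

4

By profit: F(d1,80), A(d1,75), B(d2,73), D(d4,70), E(d3,69), I(d1,35), C(d3,31), J(d3,30), G(d3,24), H(d4,14)
F→slot 1; A skipped; B→slot 2; D→slot 4; E→slot 3; I skipped; C skipped; J skipped; G skipped; H skipped.
4 of 10 scheduled.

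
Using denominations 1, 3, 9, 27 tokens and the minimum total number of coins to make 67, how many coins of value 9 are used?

1

Use the largest denomination that fits, subtract, and repeat.
67 − 2×27→13 − 1×9→4 − 1×3→1 − 1×1→0
Count of 9: 1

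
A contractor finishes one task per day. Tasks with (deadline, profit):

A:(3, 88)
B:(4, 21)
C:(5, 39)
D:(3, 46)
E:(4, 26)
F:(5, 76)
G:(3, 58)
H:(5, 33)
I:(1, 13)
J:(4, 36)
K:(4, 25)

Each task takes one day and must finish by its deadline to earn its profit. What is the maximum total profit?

307

Profit order: A=88 F=76 G=58 D=46 C=39 J=36 H=33 E=26 K=25 B=21 I=13
Assign: A→slot 3, F→slot 5, G→slot 2, D→slot 1, C→slot 4, J skipped, H skipped, E skipped, K skipped, B skipped, I skipped.
Slots: [1:D] [2:G] [3:A] [4:C] [5:F]
Profit = 46 + 58 + 88 + 39 + 76 = 307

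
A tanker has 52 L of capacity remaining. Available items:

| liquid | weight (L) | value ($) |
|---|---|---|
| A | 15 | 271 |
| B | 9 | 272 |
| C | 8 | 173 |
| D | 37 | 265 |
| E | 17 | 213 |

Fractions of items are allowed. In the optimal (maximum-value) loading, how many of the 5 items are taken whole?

4

Greedy by value/weight ratio, highest first.
Ratios (sorted): B 30.22, C 21.62, A 18.07, E 12.53, D 7.16
take B (9 @ 272); take C (8 @ 173); take A (15 @ 271); take E (17 @ 213); take 3/37 of D → 21.49. Capacity used 52/52.
4 item(s) taken whole; one partial (take 3/37 of D).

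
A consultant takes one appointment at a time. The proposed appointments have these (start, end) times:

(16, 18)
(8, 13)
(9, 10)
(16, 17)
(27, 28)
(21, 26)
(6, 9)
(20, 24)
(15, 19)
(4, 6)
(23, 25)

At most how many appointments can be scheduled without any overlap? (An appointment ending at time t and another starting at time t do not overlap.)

Sorted by end: (4,6)  (6,9)  (9,10)  (8,13)  (16,17)  (16,18)  (15,19)  (20,24)  (23,25)  (21,26)  (27,28)
take (4,6); take (6,9); take (9,10); take (16,17); take (20,24); take (27,28).
Selected 6 appointments.

6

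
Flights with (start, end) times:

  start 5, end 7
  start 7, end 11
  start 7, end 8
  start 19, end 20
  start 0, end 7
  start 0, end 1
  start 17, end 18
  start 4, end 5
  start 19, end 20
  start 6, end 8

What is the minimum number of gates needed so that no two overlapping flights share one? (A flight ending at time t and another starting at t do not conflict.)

Events (time:±→running): 0:+→1 0:+→2 1:-→1 4:+→2 5:-→1 5:+→2 6:+→3 … peak 3.

3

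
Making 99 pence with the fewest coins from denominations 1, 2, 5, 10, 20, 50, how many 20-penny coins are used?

Use the largest denomination that fits, subtract, and repeat.
99 = 1×50 + 2×20 + 1×5 + 2×2
Count of 20: 2

2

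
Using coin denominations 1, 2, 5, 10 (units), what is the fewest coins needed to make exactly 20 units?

Use the largest denomination that fits, subtract, and repeat.
20 = 2×10
Total coins = 2 = 2

2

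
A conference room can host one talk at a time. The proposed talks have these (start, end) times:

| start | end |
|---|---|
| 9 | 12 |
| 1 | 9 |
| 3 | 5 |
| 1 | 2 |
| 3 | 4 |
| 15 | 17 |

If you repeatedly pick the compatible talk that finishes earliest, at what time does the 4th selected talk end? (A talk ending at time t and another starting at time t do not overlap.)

Sorted by end: (1,2)  (3,4)  (3,5)  (1,9)  (9,12)  (15,17)
take (1,2); take (3,4); take (9,12); take (15,17).
Selected: (1,2) (3,4) (9,12) (15,17)

17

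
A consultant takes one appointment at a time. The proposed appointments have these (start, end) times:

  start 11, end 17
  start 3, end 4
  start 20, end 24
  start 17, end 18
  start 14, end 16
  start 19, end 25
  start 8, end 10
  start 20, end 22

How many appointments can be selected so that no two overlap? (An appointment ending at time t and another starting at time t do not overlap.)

Sorted by end: (3,4)  (8,10)  (14,16)  (11,17)  (17,18)  (20,22)  (20,24)  (19,25)
take (3,4); take (8,10); take (14,16); take (17,18); take (20,22); skip (19,25).
Selected 5 appointments.

5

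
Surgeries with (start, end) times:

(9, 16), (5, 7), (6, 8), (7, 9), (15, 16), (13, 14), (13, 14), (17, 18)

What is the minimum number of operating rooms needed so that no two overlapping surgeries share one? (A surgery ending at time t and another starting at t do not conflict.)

3

starts: [5, 6, 7, 9, 13, 13, 15, 17]
ends:   [7, 8, 9, 14, 14, 16, 16, 18]
s5→1 s6→2 e7→1 s7→2 e8→1 e9→0 s9→1 s13→2 s13→3  — peak 3.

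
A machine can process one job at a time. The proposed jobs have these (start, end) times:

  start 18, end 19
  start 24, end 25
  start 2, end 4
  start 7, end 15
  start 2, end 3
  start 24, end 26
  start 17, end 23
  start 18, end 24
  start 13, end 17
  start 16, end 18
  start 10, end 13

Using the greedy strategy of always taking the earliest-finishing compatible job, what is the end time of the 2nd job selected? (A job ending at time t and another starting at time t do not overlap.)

Greedy by earliest finish: after sorting by end time, pick each interval compatible with the last pick.
By end time: (2,3), (2,4), (10,13), (7,15), (13,17), (16,18), (18,19), (17,23), (18,24), (24,25), (24,26).
Pick (2,3); next start ≥ 3 → (10,13); next start ≥ 13 → (13,17); next start ≥ 17 → (18,19); next start ≥ 19 → (24,25).
Selected: (2,3) (10,13) (13,17) (18,19) (24,25)

13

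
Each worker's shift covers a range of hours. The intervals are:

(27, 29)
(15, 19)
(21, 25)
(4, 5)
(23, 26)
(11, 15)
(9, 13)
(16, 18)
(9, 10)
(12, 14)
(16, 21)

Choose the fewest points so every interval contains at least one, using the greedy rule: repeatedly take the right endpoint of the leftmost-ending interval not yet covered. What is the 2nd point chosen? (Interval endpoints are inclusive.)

10

By right end: [4,5]  [9,10]  [9,13]  [12,14]  [11,15]  [16,18]  [15,19]  [16,21]  [21,25]  [23,26]  [27,29]
[4,5] uncovered → point at 5; [9,10] uncovered → point at 10; [12,14] uncovered → point at 14; [16,18] uncovered → point at 18; [21,25] uncovered → point at 25; [27,29] uncovered → point at 29.
Points: 5, 10, 14, 18, 25, 29 (6 total).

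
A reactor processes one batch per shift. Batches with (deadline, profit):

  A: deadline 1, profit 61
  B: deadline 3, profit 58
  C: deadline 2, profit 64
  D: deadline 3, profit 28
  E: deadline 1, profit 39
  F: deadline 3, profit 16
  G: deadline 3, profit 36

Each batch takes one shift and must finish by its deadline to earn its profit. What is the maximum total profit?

By profit: C(d2,64), A(d1,61), B(d3,58), E(d1,39), G(d3,36), D(d3,28), F(d3,16)
C→slot 2; A→slot 1; B→slot 3; E skipped; G skipped; D skipped; F skipped.
Profit = 61 + 64 + 58 = 183

183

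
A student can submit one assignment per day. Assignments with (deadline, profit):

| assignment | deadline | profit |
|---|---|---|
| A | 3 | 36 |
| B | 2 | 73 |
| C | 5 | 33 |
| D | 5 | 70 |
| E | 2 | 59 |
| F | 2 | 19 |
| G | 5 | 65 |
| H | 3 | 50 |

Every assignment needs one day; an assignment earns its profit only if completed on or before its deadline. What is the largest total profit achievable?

317

Sort by profit descending; place each in the latest free slot ≤ its deadline.
Profit order: B=73 D=70 G=65 E=59 H=50 A=36 C=33 F=19
Assign: B→slot 2, D→slot 5, G→slot 4, E→slot 1, H→slot 3, A skipped, C skipped, F skipped.
Slots: [1:E] [2:B] [3:H] [4:G] [5:D]
Profit = 59 + 73 + 50 + 65 + 70 = 317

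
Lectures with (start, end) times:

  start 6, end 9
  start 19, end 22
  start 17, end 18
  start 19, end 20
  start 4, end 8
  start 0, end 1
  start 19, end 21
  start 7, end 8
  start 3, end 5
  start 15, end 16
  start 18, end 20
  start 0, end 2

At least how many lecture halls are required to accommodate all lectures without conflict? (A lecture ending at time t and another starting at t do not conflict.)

The answer is the maximum number of intervals overlapping at any instant.
starts: [0, 0, 3, 4, 6, 7, 15, 17, 18, 19, 19, 19]
ends:   [1, 2, 5, 8, 8, 9, 16, 18, 20, 20, 21, 22]
s0→1 s0→2 e1→1 e2→0 s3→1 s4→2 e5→1 s6→2 s7→3 e8→2 e8→1 e9→0 s15→1 e16→0 s17→1 e18→0 s18→1 s19→2 s19→3 s19→4  — peak 4.

4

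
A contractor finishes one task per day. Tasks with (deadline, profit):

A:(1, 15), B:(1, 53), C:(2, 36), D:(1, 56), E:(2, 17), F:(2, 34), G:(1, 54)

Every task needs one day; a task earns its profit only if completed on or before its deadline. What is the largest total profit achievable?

92

Sort by profit descending; place each in the latest free slot ≤ its deadline.
Profit order: D=56 G=54 B=53 C=36 F=34 E=17 A=15
Assign: D→slot 1, G skipped, B skipped, C→slot 2, F skipped, E skipped, A skipped.
Slots: [1:D] [2:C]
Profit = 56 + 36 = 92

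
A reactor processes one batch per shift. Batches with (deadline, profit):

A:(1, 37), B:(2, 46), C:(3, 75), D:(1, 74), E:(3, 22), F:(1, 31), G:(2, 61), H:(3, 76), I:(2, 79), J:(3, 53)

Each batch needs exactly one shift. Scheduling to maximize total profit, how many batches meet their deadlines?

3

Sort by profit descending; place each in the latest free slot ≤ its deadline.
By profit: I(d2,79), H(d3,76), C(d3,75), D(d1,74), G(d2,61), J(d3,53), B(d2,46), A(d1,37), F(d1,31), E(d3,22)
I→slot 2; H→slot 3; C→slot 1; D skipped; G skipped; J skipped; B skipped; A skipped; F skipped; E skipped.
3 of 10 scheduled.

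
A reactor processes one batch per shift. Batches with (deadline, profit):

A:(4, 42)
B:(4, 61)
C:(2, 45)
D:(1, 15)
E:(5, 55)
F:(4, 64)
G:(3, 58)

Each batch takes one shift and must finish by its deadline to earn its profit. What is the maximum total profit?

283

Profit order: F=64 B=61 G=58 E=55 C=45 A=42 D=15
Assign: F→slot 4, B→slot 3, G→slot 2, E→slot 5, C→slot 1, A skipped, D skipped.
Slots: [1:C] [2:G] [3:B] [4:F] [5:E]
Profit = 45 + 58 + 61 + 64 + 55 = 283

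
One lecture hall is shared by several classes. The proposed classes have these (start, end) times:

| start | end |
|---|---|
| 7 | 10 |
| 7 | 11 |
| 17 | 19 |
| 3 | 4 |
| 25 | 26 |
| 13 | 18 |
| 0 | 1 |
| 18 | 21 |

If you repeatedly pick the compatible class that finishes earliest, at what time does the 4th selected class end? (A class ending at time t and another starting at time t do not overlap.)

18

Sort by end time and greedily take each interval whose start is ≥ the last chosen end.
Sorted by end: (0,1)  (3,4)  (7,10)  (7,11)  (13,18)  (17,19)  (18,21)  (25,26)
take (0,1); take (3,4); take (7,10); take (13,18); take (18,21); take (25,26).
Selected: (0,1) (3,4) (7,10) (13,18) (18,21) (25,26)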